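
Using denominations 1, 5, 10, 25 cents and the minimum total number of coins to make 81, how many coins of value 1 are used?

81 − 3×25→6 − 1×5→1 − 1×1→0
Count of 1: 1

1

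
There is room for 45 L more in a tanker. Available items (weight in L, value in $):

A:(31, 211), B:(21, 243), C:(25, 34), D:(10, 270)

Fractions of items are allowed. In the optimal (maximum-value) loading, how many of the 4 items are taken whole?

2

Sort by value per unit weight and fill in that order.
Ratios (sorted): D 27.00, B 11.57, A 6.81, C 1.36
take D (10 @ 270); take B (21 @ 243); take 14/31 of A → 95.29. Capacity used 45/45.
2 item(s) taken whole; one partial (take 14/31 of A).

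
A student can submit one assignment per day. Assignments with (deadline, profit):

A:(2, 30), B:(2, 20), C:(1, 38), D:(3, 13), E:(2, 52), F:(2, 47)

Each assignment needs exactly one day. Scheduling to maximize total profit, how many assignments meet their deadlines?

Profit order: E=52 F=47 C=38 A=30 B=20 D=13
Assign: E→slot 2, F→slot 1, C skipped, A skipped, B skipped, D→slot 3.
Slots: [1:F] [2:E] [3:D]
3 of 6 scheduled.

3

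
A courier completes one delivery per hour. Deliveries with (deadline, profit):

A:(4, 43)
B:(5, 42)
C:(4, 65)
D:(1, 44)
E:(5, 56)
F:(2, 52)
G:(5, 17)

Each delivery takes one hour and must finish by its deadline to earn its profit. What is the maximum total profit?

By profit: C(d4,65), E(d5,56), F(d2,52), D(d1,44), A(d4,43), B(d5,42), G(d5,17)
C→slot 4; E→slot 5; F→slot 2; D→slot 1; A→slot 3; B skipped; G skipped.
Profit = 44 + 52 + 43 + 65 + 56 = 260

260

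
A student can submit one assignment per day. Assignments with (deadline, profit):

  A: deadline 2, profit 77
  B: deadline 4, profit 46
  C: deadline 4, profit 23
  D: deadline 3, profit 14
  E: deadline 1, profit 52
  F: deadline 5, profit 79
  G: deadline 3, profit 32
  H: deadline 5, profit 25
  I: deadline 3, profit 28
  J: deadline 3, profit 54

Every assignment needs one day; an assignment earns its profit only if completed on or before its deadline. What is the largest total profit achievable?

Profit order: F=79 A=77 J=54 E=52 B=46 G=32 I=28 H=25 C=23 D=14
Assign: F→slot 5, A→slot 2, J→slot 3, E→slot 1, B→slot 4, G skipped, I skipped, H skipped, C skipped, D skipped.
Slots: [1:E] [2:A] [3:J] [4:B] [5:F]
Profit = 52 + 77 + 54 + 46 + 79 = 308

308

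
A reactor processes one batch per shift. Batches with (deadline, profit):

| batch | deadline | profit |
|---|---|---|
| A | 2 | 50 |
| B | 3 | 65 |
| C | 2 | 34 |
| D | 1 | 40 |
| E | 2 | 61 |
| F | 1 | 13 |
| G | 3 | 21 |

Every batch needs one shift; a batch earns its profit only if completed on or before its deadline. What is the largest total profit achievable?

176

Sort by profit descending; place each in the latest free slot ≤ its deadline.
Profit order: B=65 E=61 A=50 D=40 C=34 G=21 F=13
Assign: B→slot 3, E→slot 2, A→slot 1, D skipped, C skipped, G skipped, F skipped.
Slots: [1:A] [2:E] [3:B]
Profit = 50 + 61 + 65 = 176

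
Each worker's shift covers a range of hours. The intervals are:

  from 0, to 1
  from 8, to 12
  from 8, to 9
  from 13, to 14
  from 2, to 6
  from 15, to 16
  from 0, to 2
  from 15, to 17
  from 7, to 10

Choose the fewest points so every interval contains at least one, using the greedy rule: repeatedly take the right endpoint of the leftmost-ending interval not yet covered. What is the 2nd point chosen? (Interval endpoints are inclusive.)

6

Process intervals by earliest right end; each time one isn't hit yet, stab at its right endpoint.
By right end: [0,1]  [0,2]  [2,6]  [8,9]  [7,10]  [8,12]  [13,14]  [15,16]  [15,17]
[0,1] uncovered → point at 1; [2,6] uncovered → point at 6; [8,9] uncovered → point at 9; [13,14] uncovered → point at 14; [15,16] uncovered → point at 16.
Points: 1, 6, 9, 14, 16 (5 total).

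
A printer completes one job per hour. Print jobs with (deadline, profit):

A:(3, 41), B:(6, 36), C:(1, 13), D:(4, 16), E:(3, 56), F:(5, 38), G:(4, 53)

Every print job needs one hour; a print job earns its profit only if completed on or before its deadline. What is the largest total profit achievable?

240

Sort by profit descending; place each in the latest free slot ≤ its deadline.
By profit: E(d3,56), G(d4,53), A(d3,41), F(d5,38), B(d6,36), D(d4,16), C(d1,13)
E→slot 3; G→slot 4; A→slot 2; F→slot 5; B→slot 6; D→slot 1; C skipped.
Profit = 16 + 41 + 56 + 53 + 38 + 36 = 240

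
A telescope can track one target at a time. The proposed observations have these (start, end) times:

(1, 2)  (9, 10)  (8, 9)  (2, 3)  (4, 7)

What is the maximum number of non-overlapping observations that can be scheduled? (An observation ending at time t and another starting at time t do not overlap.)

By end time: (1,2), (2,3), (4,7), (8,9), (9,10).
Pick (1,2); next start ≥ 2 → (2,3); next start ≥ 3 → (4,7); next start ≥ 7 → (8,9); next start ≥ 9 → (9,10).
Selected 5 observations.

5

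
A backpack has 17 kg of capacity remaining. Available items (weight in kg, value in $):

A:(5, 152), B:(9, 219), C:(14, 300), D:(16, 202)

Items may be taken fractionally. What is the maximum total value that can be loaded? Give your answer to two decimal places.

Sort by value per unit weight and fill in that order.
Order: A (152/5=30.40) > B (219/9=24.33) > C (300/14=21.43) > D (202/16=12.62)
Fill: take A (5 @ 152) → take B (9 @ 219) → take 3/14 of C → 64.29; 17/17 used.
Total value = 435.29

435.29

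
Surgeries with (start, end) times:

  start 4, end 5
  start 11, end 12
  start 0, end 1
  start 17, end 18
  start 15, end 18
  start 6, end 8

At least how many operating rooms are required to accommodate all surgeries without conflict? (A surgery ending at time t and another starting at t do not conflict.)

2

starts: [0, 4, 6, 11, 15, 17]
ends:   [1, 5, 8, 12, 18, 18]
s0→1 e1→0 s4→1 e5→0 s6→1 e8→0 s11→1 e12→0 s15→1 s17→2  — peak 2.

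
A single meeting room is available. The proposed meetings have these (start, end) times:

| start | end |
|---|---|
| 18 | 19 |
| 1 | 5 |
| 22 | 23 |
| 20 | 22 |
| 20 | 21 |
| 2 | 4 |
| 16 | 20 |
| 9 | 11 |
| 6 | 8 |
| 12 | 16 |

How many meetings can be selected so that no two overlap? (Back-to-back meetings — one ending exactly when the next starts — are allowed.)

Sorted by end: (2,4)  (1,5)  (6,8)  (9,11)  (12,16)  (18,19)  (16,20)  (20,21)  (20,22)  (22,23)
take (2,4); take (6,8); take (9,11); take (12,16); take (18,19); take (20,21); take (22,23).
Selected 7 meetings.

7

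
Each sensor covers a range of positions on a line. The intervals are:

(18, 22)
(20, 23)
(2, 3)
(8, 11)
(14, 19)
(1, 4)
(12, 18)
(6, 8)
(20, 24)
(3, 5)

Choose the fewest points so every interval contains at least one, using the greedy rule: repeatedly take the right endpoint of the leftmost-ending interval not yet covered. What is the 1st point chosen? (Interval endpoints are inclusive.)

3

Sorted: [2,3] [1,4] [3,5] [6,8] [8,11] [12,18] [14,19] [18,22] [20,23] [20,24]
{[2,3],[1,4],[3,5]} hit by 3; {[6,8],[8,11]} hit by 8; {[12,18],[14,19],[18,22]} hit by 18; {[20,23],[20,24]} hit by 23.
Points: 3, 8, 18, 23 (4 total).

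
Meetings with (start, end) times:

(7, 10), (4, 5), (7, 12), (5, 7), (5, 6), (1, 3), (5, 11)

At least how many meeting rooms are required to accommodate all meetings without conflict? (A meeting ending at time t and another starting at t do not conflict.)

Events (time:±→running): 1:+→1 3:-→0 4:+→1 5:-→0 5:+→1 5:+→2 5:+→3 … peak 3.

3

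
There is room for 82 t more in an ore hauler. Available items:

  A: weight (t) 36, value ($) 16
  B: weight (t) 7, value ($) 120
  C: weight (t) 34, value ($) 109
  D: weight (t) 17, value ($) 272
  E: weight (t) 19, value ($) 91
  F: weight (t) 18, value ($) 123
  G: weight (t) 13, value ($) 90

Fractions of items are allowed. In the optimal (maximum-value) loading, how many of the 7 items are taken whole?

Ratios (sorted): B 17.14, D 16.00, G 6.92, F 6.83, E 4.79, C 3.21, A 0.44
take B (7 @ 120); take D (17 @ 272); take G (13 @ 90); take F (18 @ 123); take E (19 @ 91); take 8/34 of C → 25.65. Capacity used 82/82.
5 item(s) taken whole; one partial (take 8/34 of C).

5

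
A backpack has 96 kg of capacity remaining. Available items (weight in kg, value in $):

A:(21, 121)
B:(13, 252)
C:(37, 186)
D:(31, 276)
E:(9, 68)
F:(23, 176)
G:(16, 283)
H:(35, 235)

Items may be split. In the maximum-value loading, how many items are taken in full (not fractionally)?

5

Greedy by value/weight ratio, highest first.
Ratios (sorted): B 19.38, G 17.69, D 8.90, F 7.65, E 7.56, H 6.71, A 5.76, C 5.03
take B (13 @ 252); take G (16 @ 283); take D (31 @ 276); take F (23 @ 176); take E (9 @ 68); take 4/35 of H → 26.86. Capacity used 96/96.
5 item(s) taken whole; one partial (take 4/35 of H).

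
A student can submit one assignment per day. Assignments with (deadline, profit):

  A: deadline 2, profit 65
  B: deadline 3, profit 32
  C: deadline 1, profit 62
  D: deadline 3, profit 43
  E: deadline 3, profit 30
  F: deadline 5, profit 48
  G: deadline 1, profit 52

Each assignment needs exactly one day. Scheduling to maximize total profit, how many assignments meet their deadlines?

4

By profit: A(d2,65), C(d1,62), G(d1,52), F(d5,48), D(d3,43), B(d3,32), E(d3,30)
A→slot 2; C→slot 1; G skipped; F→slot 5; D→slot 3; B skipped; E skipped.
4 of 7 scheduled.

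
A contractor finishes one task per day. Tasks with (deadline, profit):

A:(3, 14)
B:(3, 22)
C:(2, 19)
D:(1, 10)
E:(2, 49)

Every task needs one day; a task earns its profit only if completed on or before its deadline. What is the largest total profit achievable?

90

Take jobs in profit order; each goes to the latest open slot no later than its deadline.
By profit: E(d2,49), B(d3,22), C(d2,19), A(d3,14), D(d1,10)
E→slot 2; B→slot 3; C→slot 1; A skipped; D skipped.
Profit = 19 + 49 + 22 = 90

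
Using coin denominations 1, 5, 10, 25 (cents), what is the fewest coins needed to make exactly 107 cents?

7

Greedy: take as many of the largest coin as possible, then repeat with the remainder.
107 − 4×25→7 − 1×5→2 − 2×1→0
Total coins = 4 + 1 + 2 = 7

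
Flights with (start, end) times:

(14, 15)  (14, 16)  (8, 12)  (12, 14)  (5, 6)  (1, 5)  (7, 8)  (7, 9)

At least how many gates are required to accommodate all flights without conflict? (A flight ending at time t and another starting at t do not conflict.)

2

Events (time:±→running): 1:+→1 5:-→0 5:+→1 6:-→0 7:+→1 7:+→2 … peak 2.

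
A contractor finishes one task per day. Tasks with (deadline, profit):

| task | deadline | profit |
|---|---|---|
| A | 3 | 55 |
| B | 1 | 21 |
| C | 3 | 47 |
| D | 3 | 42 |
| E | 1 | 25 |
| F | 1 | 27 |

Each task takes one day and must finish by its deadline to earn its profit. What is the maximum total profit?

By profit: A(d3,55), C(d3,47), D(d3,42), F(d1,27), E(d1,25), B(d1,21)
A→slot 3; C→slot 2; D→slot 1; F skipped; E skipped; B skipped.
Profit = 42 + 47 + 55 = 144

144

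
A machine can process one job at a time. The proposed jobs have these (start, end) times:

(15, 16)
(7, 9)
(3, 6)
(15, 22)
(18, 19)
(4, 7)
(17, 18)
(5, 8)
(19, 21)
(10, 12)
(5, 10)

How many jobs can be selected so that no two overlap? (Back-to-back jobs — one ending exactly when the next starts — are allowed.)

Sorted by end: (3,6)  (4,7)  (5,8)  (7,9)  (5,10)  (10,12)  (15,16)  (17,18)  (18,19)  (19,21)  (15,22)
take (3,6); skip (4,7); skip (5,8); take (7,9); take (10,12); take (15,16); take (17,18); take (18,19); take (19,21).
Selected 7 jobs.

7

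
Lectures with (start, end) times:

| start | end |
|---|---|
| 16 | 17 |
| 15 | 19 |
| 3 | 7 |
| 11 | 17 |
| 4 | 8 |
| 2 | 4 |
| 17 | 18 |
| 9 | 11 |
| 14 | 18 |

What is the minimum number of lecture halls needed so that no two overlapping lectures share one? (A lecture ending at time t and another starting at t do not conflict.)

Events (time:±→running): 2:+→1 3:+→2 4:-→1 4:+→2 7:-→1 8:-→0 9:+→1 11:-→0 11:+→1 14:+→2 15:+→3 16:+→4 … peak 4.

4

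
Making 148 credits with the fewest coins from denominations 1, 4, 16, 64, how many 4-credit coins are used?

1

148 = 2×64 + 1×16 + 1×4
Count of 4: 1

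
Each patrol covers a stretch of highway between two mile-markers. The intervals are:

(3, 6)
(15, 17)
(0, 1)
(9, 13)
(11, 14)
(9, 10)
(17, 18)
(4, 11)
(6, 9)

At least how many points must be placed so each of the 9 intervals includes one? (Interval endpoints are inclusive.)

Sorted: [0,1] [3,6] [6,9] [9,10] [4,11] [9,13] [11,14] [15,17] [17,18]
{[0,1]} hit by 1; {[3,6],[6,9]} hit by 6; {[9,10],[4,11],[9,13]} hit by 10; {[11,14]} hit by 14; {[15,17],[17,18]} hit by 17.
Points: 1, 6, 10, 14, 17 (5 total).

5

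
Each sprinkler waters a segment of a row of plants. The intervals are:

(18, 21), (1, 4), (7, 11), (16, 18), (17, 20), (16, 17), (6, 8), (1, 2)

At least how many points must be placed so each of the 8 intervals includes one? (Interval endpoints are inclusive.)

By right end: [1,2]  [1,4]  [6,8]  [7,11]  [16,17]  [16,18]  [17,20]  [18,21]
[1,2] uncovered → point at 2; [6,8] uncovered → point at 8; [16,17] uncovered → point at 17; [18,21] uncovered → point at 21.
Points: 2, 8, 17, 21 (4 total).

4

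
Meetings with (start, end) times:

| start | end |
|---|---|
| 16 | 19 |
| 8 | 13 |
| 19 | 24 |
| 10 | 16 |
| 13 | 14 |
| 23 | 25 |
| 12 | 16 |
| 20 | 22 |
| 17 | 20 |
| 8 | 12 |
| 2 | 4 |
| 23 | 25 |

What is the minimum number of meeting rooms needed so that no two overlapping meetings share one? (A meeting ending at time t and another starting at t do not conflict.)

starts: [2, 8, 8, 10, 12, 13, 16, 17, 19, 20, 23, 23]
ends:   [4, 12, 13, 14, 16, 16, 19, 20, 22, 24, 25, 25]
s2→1 e4→0 s8→1 s8→2 s10→3  — peak 3.

3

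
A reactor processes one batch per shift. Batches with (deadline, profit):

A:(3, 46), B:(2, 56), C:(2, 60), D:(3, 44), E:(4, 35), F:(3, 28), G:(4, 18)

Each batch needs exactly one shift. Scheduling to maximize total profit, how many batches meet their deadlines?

Take jobs in profit order; each goes to the latest open slot no later than its deadline.
Profit order: C=60 B=56 A=46 D=44 E=35 F=28 G=18
Assign: C→slot 2, B→slot 1, A→slot 3, D skipped, E→slot 4, F skipped, G skipped.
Slots: [1:B] [2:C] [3:A] [4:E]
4 of 7 scheduled.

4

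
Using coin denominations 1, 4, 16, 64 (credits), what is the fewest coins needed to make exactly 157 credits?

Greedy: take as many of the largest coin as possible, then repeat with the remainder.
157 = 2×64 + 1×16 + 3×4 + 1×1
Total coins = 2 + 1 + 3 + 1 = 7

7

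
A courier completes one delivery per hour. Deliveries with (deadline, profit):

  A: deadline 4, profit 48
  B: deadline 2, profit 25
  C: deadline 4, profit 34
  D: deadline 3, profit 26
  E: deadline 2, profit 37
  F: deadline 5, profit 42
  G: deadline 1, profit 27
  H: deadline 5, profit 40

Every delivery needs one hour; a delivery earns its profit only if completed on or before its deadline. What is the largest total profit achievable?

Take jobs in profit order; each goes to the latest open slot no later than its deadline.
Profit order: A=48 F=42 H=40 E=37 C=34 G=27 D=26 B=25
Assign: A→slot 4, F→slot 5, H→slot 3, E→slot 2, C→slot 1, G skipped, D skipped, B skipped.
Slots: [1:C] [2:E] [3:H] [4:A] [5:F]
Profit = 34 + 37 + 40 + 48 + 42 = 201

201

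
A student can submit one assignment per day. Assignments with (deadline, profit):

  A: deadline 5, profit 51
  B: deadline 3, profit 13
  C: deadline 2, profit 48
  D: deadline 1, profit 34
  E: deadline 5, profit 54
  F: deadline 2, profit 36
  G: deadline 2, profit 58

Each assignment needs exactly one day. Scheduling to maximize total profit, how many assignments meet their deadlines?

5

Take jobs in profit order; each goes to the latest open slot no later than its deadline.
Profit order: G=58 E=54 A=51 C=48 F=36 D=34 B=13
Assign: G→slot 2, E→slot 5, A→slot 4, C→slot 1, F skipped, D skipped, B→slot 3.
Slots: [1:C] [2:G] [3:B] [4:A] [5:E]
5 of 7 scheduled.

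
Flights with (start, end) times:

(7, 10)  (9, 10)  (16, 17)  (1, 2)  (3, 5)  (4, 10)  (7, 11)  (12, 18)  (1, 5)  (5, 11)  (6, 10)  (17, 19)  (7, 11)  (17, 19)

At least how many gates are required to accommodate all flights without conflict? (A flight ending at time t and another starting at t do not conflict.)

Count concurrent intervals with a sweep; the peak is the room count.
starts: [1, 1, 3, 4, 5, 6, 7, 7, 7, 9, 12, 16, 17, 17]
ends:   [2, 5, 5, 10, 10, 10, 10, 11, 11, 11, 17, 18, 19, 19]
s1→1 s1→2 e2→1 s3→2 s4→3 e5→2 e5→1 s5→2 s6→3 s7→4 s7→5 s7→6 s9→7  — peak 7.

7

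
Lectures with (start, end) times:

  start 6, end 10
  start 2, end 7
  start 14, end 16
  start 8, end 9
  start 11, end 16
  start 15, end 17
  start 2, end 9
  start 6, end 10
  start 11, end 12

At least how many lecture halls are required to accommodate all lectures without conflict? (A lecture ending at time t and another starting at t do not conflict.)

4

Count concurrent intervals with a sweep; the peak is the room count.
Events (time:±→running): 2:+→1 2:+→2 6:+→3 6:+→4 … peak 4.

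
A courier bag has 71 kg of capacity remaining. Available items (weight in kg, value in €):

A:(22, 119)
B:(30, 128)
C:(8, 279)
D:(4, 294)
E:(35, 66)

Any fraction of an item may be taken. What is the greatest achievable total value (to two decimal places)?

833.20

Sort by value per unit weight and fill in that order.
Ratios (sorted): D 73.50, C 34.88, A 5.41, B 4.27, E 1.89
take D (4 @ 294); take C (8 @ 279); take A (22 @ 119); take B (30 @ 128); take 7/35 of E → 13.20. Capacity used 71/71.
Total value = 833.20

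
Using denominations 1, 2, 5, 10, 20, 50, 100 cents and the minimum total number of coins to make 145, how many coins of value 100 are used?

145 = 1×100 + 2×20 + 1×5
Count of 100: 1

1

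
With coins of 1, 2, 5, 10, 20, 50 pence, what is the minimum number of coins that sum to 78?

5

78 = 1×50 + 1×20 + 1×5 + 1×2 + 1×1
Total coins = 1 + 1 + 1 + 1 + 1 = 5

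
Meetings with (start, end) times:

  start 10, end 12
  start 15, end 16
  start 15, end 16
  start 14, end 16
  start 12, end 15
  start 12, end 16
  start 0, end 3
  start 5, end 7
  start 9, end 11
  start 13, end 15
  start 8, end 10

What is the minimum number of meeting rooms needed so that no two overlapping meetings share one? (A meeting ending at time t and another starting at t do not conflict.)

Count concurrent intervals with a sweep; the peak is the room count.
Events (time:±→running): 0:+→1 3:-→0 5:+→1 7:-→0 8:+→1 9:+→2 10:-→1 10:+→2 11:-→1 12:-→0 12:+→1 12:+→2 13:+→3 14:+→4 … peak 4.

4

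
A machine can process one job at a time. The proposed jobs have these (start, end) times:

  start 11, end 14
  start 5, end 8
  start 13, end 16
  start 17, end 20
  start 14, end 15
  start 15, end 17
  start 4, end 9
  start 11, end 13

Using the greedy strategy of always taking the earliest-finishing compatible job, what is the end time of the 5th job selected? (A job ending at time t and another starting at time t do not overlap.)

Sorted by end: (5,8)  (4,9)  (11,13)  (11,14)  (14,15)  (13,16)  (15,17)  (17,20)
take (5,8); take (11,13); take (14,15); take (15,17); take (17,20).
Selected: (5,8) (11,13) (14,15) (15,17) (17,20)

20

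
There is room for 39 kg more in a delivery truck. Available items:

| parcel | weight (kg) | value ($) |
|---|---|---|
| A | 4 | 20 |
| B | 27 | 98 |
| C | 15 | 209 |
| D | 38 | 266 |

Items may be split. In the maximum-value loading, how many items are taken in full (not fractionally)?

Ratios (sorted): C 13.93, D 7.00, A 5.00, B 3.63
take C (15 @ 209); take 24/38 of D → 168.00. Capacity used 39/39.
1 item(s) taken whole; one partial (take 24/38 of D).

1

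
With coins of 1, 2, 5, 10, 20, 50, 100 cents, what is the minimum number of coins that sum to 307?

5

Greedy: take as many of the largest coin as possible, then repeat with the remainder.
307 − 3×100→7 − 1×5→2 − 1×2→0
Total coins = 3 + 1 + 1 = 5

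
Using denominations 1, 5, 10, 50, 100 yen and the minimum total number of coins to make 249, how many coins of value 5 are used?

1

Greedy: take as many of the largest coin as possible, then repeat with the remainder.
249 = 2×100 + 4×10 + 1×5 + 4×1
Count of 5: 1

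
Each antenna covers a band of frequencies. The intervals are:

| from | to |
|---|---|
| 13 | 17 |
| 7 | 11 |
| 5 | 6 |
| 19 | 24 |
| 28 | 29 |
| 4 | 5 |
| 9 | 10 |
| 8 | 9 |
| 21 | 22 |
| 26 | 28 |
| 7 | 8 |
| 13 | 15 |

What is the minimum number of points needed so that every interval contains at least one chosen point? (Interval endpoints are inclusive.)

Sort by right endpoint; whenever an interval is uncovered, place a point at its right end.
By right end: [4,5]  [5,6]  [7,8]  [8,9]  [9,10]  [7,11]  [13,15]  [13,17]  [21,22]  [19,24]  [26,28]  [28,29]
[4,5] uncovered → point at 5; [7,8] uncovered → point at 8; [9,10] uncovered → point at 10; [13,15] uncovered → point at 15; [21,22] uncovered → point at 22; [26,28] uncovered → point at 28.
Points: 5, 8, 10, 15, 22, 28 (6 total).

6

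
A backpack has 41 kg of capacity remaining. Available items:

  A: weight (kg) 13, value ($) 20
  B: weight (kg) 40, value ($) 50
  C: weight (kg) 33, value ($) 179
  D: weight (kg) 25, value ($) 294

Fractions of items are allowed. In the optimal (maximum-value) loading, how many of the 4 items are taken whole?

Ratios (sorted): D 11.76, C 5.42, A 1.54, B 1.25
take D (25 @ 294); take 16/33 of C → 86.79. Capacity used 41/41.
1 item(s) taken whole; one partial (take 16/33 of C).

1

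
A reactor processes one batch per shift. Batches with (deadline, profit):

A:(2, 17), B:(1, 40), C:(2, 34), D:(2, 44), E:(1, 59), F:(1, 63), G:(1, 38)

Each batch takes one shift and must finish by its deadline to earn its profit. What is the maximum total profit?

107

Take jobs in profit order; each goes to the latest open slot no later than its deadline.
Profit order: F=63 E=59 D=44 B=40 G=38 C=34 A=17
Assign: F→slot 1, E skipped, D→slot 2, B skipped, G skipped, C skipped, A skipped.
Slots: [1:F] [2:D]
Profit = 63 + 44 = 107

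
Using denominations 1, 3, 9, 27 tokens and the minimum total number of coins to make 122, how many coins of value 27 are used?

4

Use the largest denomination that fits, subtract, and repeat.
122 = 4×27 + 1×9 + 1×3 + 2×1
Count of 27: 4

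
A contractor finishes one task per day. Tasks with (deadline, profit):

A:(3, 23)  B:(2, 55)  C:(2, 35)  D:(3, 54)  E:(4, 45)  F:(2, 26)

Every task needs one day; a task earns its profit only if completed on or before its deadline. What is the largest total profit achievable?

By profit: B(d2,55), D(d3,54), E(d4,45), C(d2,35), F(d2,26), A(d3,23)
B→slot 2; D→slot 3; E→slot 4; C→slot 1; F skipped; A skipped.
Profit = 35 + 55 + 54 + 45 = 189

189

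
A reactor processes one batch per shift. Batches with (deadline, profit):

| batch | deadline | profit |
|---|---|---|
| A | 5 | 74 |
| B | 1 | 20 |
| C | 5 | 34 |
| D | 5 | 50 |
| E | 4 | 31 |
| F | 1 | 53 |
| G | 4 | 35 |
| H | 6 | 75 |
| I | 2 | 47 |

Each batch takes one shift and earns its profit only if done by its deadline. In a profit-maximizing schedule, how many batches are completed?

6

Sort by profit descending; place each in the latest free slot ≤ its deadline.
Profit order: H=75 A=74 F=53 D=50 I=47 G=35 C=34 E=31 B=20
Assign: H→slot 6, A→slot 5, F→slot 1, D→slot 4, I→slot 2, G→slot 3, C skipped, E skipped, B skipped.
Slots: [1:F] [2:I] [3:G] [4:D] [5:A] [6:H]
6 of 9 scheduled.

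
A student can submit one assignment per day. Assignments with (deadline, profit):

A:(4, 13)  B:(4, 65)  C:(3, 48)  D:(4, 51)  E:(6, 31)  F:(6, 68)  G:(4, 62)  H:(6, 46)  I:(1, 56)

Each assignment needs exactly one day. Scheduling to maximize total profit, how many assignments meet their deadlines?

6

Sort by profit descending; place each in the latest free slot ≤ its deadline.
By profit: F(d6,68), B(d4,65), G(d4,62), I(d1,56), D(d4,51), C(d3,48), H(d6,46), E(d6,31), A(d4,13)
F→slot 6; B→slot 4; G→slot 3; I→slot 1; D→slot 2; C skipped; H→slot 5; E skipped; A skipped.
6 of 9 scheduled.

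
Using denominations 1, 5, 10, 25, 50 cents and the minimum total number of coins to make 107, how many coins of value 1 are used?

Greedy: take as many of the largest coin as possible, then repeat with the remainder.
107 = 2×50 + 1×5 + 2×1
Count of 1: 2

2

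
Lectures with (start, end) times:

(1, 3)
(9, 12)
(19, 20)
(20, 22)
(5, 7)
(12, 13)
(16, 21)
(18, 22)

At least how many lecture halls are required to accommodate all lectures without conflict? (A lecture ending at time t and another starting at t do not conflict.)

3

starts: [1, 5, 9, 12, 16, 18, 19, 20]
ends:   [3, 7, 12, 13, 20, 21, 22, 22]
s1→1 e3→0 s5→1 e7→0 s9→1 e12→0 s12→1 e13→0 s16→1 s18→2 s19→3  — peak 3.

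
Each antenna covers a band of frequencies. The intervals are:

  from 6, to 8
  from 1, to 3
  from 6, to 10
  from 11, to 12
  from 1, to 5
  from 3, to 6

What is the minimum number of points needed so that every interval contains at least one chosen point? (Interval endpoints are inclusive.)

3

Process intervals by earliest right end; each time one isn't hit yet, stab at its right endpoint.
By right end: [1,3]  [1,5]  [3,6]  [6,8]  [6,10]  [11,12]
[1,3] uncovered → point at 3; [6,8] uncovered → point at 8; [11,12] uncovered → point at 12.
Points: 3, 8, 12 (3 total).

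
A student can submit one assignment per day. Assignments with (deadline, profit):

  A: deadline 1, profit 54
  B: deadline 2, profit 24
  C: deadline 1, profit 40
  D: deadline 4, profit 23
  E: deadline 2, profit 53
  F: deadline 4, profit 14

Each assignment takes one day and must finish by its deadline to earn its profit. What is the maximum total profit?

Sort by profit descending; place each in the latest free slot ≤ its deadline.
By profit: A(d1,54), E(d2,53), C(d1,40), B(d2,24), D(d4,23), F(d4,14)
A→slot 1; E→slot 2; C skipped; B skipped; D→slot 4; F→slot 3.
Profit = 54 + 53 + 14 + 23 = 144

144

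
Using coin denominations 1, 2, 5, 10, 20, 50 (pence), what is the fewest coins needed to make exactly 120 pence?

120 − 2×50→20 − 1×20→0
Total coins = 2 + 1 = 3

3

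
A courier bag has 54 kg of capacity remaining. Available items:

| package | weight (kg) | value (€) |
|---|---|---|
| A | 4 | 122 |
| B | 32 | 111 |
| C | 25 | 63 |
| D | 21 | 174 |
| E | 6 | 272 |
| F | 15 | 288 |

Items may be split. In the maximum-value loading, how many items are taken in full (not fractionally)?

Greedy by value/weight ratio, highest first.
Order: E (272/6=45.33) > A (122/4=30.50) > F (288/15=19.20) > D (174/21=8.29) > B (111/32=3.47) > C (63/25=2.52)
Fill: take E (6 @ 272) → take A (4 @ 122) → take F (15 @ 288) → take D (21 @ 174) → take 8/32 of B → 27.75; 54/54 used.
4 item(s) taken whole; one partial (take 8/32 of B).

4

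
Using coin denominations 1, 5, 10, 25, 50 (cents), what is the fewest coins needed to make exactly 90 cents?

4

Greedy: take as many of the largest coin as possible, then repeat with the remainder.
90 = 1×50 + 1×25 + 1×10 + 1×5
Total coins = 1 + 1 + 1 + 1 = 4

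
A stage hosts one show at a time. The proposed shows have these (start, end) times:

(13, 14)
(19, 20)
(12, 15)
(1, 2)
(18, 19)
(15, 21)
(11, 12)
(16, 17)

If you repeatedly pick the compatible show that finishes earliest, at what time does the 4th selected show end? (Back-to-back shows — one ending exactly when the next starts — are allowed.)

17

Sorted by end: (1,2)  (11,12)  (13,14)  (12,15)  (16,17)  (18,19)  (19,20)  (15,21)
take (1,2); take (11,12); take (13,14); skip (12,15); take (16,17); take (18,19); take (19,20).
Selected: (1,2) (11,12) (13,14) (16,17) (18,19) (19,20)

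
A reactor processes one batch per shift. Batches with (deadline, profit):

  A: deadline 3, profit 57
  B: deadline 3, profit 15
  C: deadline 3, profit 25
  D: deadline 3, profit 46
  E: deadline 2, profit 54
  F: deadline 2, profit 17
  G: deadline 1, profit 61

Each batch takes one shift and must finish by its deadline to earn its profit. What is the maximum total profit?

172

By profit: G(d1,61), A(d3,57), E(d2,54), D(d3,46), C(d3,25), F(d2,17), B(d3,15)
G→slot 1; A→slot 3; E→slot 2; D skipped; C skipped; F skipped; B skipped.
Profit = 61 + 54 + 57 = 172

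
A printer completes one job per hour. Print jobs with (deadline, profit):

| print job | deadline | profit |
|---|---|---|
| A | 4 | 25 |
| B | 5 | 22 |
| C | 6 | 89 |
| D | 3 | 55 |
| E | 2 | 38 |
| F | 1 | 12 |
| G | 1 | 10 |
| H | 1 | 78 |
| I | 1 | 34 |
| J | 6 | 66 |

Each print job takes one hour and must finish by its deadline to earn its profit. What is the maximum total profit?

351

Profit order: C=89 H=78 J=66 D=55 E=38 I=34 A=25 B=22 F=12 G=10
Assign: C→slot 6, H→slot 1, J→slot 5, D→slot 3, E→slot 2, I skipped, A→slot 4, B skipped, F skipped, G skipped.
Slots: [1:H] [2:E] [3:D] [4:A] [5:J] [6:C]
Profit = 78 + 38 + 55 + 25 + 66 + 89 = 351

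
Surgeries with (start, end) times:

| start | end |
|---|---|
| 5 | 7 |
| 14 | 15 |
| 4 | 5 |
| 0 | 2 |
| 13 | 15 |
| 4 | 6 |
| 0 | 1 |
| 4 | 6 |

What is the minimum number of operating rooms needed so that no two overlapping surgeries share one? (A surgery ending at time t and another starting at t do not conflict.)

The answer is the maximum number of intervals overlapping at any instant.
Events (time:±→running): 0:+→1 0:+→2 1:-→1 2:-→0 4:+→1 4:+→2 4:+→3 … peak 3.

3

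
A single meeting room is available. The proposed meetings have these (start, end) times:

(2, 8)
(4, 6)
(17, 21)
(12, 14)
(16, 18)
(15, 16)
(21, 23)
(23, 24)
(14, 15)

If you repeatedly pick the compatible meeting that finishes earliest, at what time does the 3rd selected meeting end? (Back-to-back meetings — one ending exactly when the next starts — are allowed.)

15

By end time: (4,6), (2,8), (12,14), (14,15), (15,16), (16,18), (17,21), (21,23), (23,24).
Pick (4,6); next start ≥ 6 → (12,14); next start ≥ 14 → (14,15); next start ≥ 15 → (15,16); next start ≥ 16 → (16,18); next start ≥ 18 → (21,23); next start ≥ 23 → (23,24).
Selected: (4,6) (12,14) (14,15) (15,16) (16,18) (21,23) (23,24)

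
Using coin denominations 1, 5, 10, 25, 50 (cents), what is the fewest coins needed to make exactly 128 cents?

128 − 2×50→28 − 1×25→3 − 3×1→0
Total coins = 2 + 1 + 3 = 6

6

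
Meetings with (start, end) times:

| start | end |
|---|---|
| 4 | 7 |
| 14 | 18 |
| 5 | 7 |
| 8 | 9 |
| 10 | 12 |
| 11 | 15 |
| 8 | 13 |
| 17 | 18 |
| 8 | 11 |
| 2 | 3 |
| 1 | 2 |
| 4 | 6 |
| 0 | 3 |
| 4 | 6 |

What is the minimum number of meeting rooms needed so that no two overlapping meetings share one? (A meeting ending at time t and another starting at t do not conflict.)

4

Count concurrent intervals with a sweep; the peak is the room count.
Events (time:±→running): 0:+→1 1:+→2 2:-→1 2:+→2 3:-→1 3:-→0 4:+→1 4:+→2 4:+→3 5:+→4 … peak 4.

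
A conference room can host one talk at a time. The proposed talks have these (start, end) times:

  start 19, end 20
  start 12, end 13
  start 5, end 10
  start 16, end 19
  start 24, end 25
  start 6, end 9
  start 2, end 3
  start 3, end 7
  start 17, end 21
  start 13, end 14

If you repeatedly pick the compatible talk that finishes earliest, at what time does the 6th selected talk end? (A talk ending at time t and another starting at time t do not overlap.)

Greedy by earliest finish: after sorting by end time, pick each interval compatible with the last pick.
By end time: (2,3), (3,7), (6,9), (5,10), (12,13), (13,14), (16,19), (19,20), (17,21), (24,25).
Pick (2,3); next start ≥ 3 → (3,7); next start ≥ 7 → (12,13); next start ≥ 13 → (13,14); next start ≥ 14 → (16,19); next start ≥ 19 → (19,20); next start ≥ 20 → (24,25).
Selected: (2,3) (3,7) (12,13) (13,14) (16,19) (19,20) (24,25)

20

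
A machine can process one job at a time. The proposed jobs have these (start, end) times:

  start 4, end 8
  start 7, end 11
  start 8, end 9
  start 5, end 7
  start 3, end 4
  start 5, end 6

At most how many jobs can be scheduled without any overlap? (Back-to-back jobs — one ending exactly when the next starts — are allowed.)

Sorted by end: (3,4)  (5,6)  (5,7)  (4,8)  (8,9)  (7,11)
take (3,4); take (5,6); skip (5,7); take (8,9).
Selected 3 jobs.

3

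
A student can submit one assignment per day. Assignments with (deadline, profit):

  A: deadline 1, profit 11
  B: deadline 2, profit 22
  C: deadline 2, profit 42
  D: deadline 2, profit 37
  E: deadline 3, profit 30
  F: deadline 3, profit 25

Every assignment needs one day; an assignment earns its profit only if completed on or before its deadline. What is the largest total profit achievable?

Profit order: C=42 D=37 E=30 F=25 B=22 A=11
Assign: C→slot 2, D→slot 1, E→slot 3, F skipped, B skipped, A skipped.
Slots: [1:D] [2:C] [3:E]
Profit = 37 + 42 + 30 = 109

109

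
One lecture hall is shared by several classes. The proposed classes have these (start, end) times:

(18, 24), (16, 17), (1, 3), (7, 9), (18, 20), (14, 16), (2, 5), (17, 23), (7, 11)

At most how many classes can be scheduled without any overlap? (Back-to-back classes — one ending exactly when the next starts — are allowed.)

Greedy by earliest finish: after sorting by end time, pick each interval compatible with the last pick.
Sorted by end: (1,3)  (2,5)  (7,9)  (7,11)  (14,16)  (16,17)  (18,20)  (17,23)  (18,24)
take (1,3); take (7,9); skip (7,11); take (14,16); take (16,17); take (18,20); skip (17,23); skip (18,24).
Selected 5 classes.

5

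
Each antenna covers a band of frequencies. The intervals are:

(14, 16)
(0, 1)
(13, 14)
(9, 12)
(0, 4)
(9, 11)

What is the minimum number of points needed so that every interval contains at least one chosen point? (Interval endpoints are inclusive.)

3

Sort by right endpoint; whenever an interval is uncovered, place a point at its right end.
Sorted: [0,1] [0,4] [9,11] [9,12] [13,14] [14,16]
{[0,1],[0,4]} hit by 1; {[9,11],[9,12]} hit by 11; {[13,14],[14,16]} hit by 14.
Points: 1, 11, 14 (3 total).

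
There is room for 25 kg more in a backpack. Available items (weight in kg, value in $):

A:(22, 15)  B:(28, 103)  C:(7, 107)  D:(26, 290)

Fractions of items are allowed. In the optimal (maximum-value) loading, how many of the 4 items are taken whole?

Sort by value per unit weight and fill in that order.
Order: C (107/7=15.29) > D (290/26=11.15) > B (103/28=3.68) > A (15/22=0.68)
Fill: take C (7 @ 107) → take 18/26 of D → 200.77; 25/25 used.
1 item(s) taken whole; one partial (take 18/26 of D).

1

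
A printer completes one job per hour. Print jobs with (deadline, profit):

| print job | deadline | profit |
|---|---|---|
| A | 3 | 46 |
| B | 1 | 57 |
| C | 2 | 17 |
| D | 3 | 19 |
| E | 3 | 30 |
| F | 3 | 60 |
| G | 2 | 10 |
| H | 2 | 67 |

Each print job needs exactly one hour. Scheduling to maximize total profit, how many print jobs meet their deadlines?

3

By profit: H(d2,67), F(d3,60), B(d1,57), A(d3,46), E(d3,30), D(d3,19), C(d2,17), G(d2,10)
H→slot 2; F→slot 3; B→slot 1; A skipped; E skipped; D skipped; C skipped; G skipped.
3 of 8 scheduled.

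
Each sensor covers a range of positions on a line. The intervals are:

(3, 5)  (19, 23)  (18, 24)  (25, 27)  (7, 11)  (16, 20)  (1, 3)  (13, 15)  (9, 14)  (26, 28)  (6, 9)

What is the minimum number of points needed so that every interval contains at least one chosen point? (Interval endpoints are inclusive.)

5

Sorted: [1,3] [3,5] [6,9] [7,11] [9,14] [13,15] [16,20] [19,23] [18,24] [25,27] [26,28]
{[1,3],[3,5]} hit by 3; {[6,9],[7,11],[9,14]} hit by 9; {[13,15]} hit by 15; {[16,20],[19,23],[18,24]} hit by 20; {[25,27],[26,28]} hit by 27.
Points: 3, 9, 15, 20, 27 (5 total).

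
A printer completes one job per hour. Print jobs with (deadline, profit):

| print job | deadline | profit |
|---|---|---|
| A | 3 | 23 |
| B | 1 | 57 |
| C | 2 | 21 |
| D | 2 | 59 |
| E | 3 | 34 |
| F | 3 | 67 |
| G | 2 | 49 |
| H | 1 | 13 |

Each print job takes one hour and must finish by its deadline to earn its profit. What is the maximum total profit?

Take jobs in profit order; each goes to the latest open slot no later than its deadline.
By profit: F(d3,67), D(d2,59), B(d1,57), G(d2,49), E(d3,34), A(d3,23), C(d2,21), H(d1,13)
F→slot 3; D→slot 2; B→slot 1; G skipped; E skipped; A skipped; C skipped; H skipped.
Profit = 57 + 59 + 67 = 183

183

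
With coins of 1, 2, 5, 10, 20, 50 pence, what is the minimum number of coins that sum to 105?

3

105 − 2×50→5 − 1×5→0
Total coins = 2 + 1 = 3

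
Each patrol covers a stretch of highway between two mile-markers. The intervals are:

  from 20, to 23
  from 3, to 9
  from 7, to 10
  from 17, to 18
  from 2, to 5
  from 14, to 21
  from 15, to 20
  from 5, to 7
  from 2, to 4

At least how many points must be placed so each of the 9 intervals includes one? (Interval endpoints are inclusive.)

4

Process intervals by earliest right end; each time one isn't hit yet, stab at its right endpoint.
By right end: [2,4]  [2,5]  [5,7]  [3,9]  [7,10]  [17,18]  [15,20]  [14,21]  [20,23]
[2,4] uncovered → point at 4; [5,7] uncovered → point at 7; [17,18] uncovered → point at 18; [20,23] uncovered → point at 23.
Points: 4, 7, 18, 23 (4 total).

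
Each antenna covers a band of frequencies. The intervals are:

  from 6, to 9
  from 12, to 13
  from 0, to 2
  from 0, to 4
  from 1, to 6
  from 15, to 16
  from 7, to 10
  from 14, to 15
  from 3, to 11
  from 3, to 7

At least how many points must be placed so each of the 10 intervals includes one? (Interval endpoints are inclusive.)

4

Sorted: [0,2] [0,4] [1,6] [3,7] [6,9] [7,10] [3,11] [12,13] [14,15] [15,16]
{[0,2],[0,4],[1,6]} hit by 2; {[3,7],[6,9],[7,10],[3,11]} hit by 7; {[12,13]} hit by 13; {[14,15],[15,16]} hit by 15.
Points: 2, 7, 13, 15 (4 total).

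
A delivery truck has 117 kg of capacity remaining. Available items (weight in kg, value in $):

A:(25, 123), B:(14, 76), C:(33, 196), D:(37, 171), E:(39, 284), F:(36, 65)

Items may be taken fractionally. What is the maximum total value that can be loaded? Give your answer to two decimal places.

706.73

Greedy by value/weight ratio, highest first.
Ratios (sorted): E 7.28, C 5.94, B 5.43, A 4.92, D 4.62, F 1.81
take E (39 @ 284); take C (33 @ 196); take B (14 @ 76); take A (25 @ 123); take 6/37 of D → 27.73. Capacity used 117/117.
Total value = 706.73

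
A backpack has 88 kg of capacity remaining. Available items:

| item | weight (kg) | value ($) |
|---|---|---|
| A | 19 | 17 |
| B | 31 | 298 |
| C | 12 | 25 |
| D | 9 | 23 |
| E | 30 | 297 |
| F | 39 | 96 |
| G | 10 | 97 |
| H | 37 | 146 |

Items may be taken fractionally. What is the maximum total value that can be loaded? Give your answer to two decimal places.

759.08

Greedy by value/weight ratio, highest first.
Ratios (sorted): E 9.90, G 9.70, B 9.61, H 3.95, D 2.56, F 2.46, C 2.08, A 0.89
take E (30 @ 297); take G (10 @ 97); take B (31 @ 298); take 17/37 of H → 67.08. Capacity used 88/88.
Total value = 759.08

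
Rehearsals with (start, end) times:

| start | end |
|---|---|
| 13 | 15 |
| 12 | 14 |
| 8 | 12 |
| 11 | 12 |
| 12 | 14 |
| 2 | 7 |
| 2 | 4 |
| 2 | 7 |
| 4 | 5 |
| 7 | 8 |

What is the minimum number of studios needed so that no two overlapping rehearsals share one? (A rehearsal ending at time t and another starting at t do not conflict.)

starts: [2, 2, 2, 4, 7, 8, 11, 12, 12, 13]
ends:   [4, 5, 7, 7, 8, 12, 12, 14, 14, 15]
s2→1 s2→2 s2→3  — peak 3.

3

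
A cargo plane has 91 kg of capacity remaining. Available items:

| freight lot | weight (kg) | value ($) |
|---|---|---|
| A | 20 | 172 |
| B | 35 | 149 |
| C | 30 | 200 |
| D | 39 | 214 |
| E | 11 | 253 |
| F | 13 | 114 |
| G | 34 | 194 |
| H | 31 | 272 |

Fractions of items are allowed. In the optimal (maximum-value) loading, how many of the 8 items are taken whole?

Order: E (253/11=23.00) > H (272/31=8.77) > F (114/13=8.77) > A (172/20=8.60) > C (200/30=6.67) > G (194/34=5.71) > D (214/39=5.49) > B (149/35=4.26)
Fill: take E (11 @ 253) → take H (31 @ 272) → take F (13 @ 114) → take A (20 @ 172) → take 16/30 of C → 106.67; 91/91 used.
4 item(s) taken whole; one partial (take 16/30 of C).

4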